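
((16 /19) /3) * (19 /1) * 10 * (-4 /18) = -320 /27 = -11.85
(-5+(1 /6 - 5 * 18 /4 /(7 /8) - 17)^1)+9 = -1619 /42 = -38.55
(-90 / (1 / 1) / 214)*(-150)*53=357750 / 107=3343.46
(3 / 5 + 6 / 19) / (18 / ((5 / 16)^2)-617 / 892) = 0.00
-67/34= -1.97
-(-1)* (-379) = -379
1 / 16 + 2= 33 / 16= 2.06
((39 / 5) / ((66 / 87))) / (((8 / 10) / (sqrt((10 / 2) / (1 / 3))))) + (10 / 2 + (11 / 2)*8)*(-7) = -343 + 1131*sqrt(15) / 88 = -293.22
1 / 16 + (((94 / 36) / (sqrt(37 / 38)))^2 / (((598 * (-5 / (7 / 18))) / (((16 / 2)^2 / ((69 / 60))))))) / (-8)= 0.07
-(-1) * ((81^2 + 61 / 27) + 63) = 178909 / 27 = 6626.26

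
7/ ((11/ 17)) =119/ 11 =10.82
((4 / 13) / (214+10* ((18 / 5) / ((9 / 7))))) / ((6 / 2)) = 0.00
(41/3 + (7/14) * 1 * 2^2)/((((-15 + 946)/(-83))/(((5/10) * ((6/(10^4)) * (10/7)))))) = -3901/6517000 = -0.00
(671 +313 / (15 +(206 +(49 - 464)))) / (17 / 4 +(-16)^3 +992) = -86574 / 400901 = -0.22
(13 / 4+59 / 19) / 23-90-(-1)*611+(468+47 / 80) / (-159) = 125269807 / 241680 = 518.33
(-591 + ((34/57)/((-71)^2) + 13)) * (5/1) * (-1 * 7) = 5812826320/287337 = 20230.00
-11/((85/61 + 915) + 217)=-671/69137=-0.01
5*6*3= 90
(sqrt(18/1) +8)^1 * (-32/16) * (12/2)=-96 - 36 * sqrt(2)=-146.91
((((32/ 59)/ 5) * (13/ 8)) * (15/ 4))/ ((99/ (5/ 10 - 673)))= -17485/ 3894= -4.49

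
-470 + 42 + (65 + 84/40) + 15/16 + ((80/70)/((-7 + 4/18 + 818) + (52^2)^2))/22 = -5837165797317/16216038608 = -359.96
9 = 9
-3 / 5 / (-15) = 1 / 25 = 0.04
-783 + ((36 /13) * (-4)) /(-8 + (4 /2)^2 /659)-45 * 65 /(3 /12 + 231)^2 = -781.67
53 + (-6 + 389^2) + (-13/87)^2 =1145704561/7569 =151368.02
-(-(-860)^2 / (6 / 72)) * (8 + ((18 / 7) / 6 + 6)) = 896395200 / 7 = 128056457.14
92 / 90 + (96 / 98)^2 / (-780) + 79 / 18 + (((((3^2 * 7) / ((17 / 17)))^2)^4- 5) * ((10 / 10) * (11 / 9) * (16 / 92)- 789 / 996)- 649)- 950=-154266962579656315997081 / 1072541106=-143833147015678.41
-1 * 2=-2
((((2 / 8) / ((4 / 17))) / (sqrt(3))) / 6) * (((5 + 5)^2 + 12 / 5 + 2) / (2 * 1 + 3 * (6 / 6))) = 493 * sqrt(3) / 400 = 2.13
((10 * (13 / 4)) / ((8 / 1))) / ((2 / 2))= 65 / 16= 4.06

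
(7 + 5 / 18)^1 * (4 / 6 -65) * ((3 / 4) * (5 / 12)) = -126415 / 864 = -146.31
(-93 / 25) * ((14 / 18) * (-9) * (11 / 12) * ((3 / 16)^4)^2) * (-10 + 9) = -15661107 / 429496729600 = -0.00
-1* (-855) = 855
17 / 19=0.89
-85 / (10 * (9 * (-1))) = 17 / 18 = 0.94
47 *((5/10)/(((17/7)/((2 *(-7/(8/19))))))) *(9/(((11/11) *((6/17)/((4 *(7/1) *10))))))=-4594485/2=-2297242.50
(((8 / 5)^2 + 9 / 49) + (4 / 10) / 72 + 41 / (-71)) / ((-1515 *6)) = -6800011 / 28461699000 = -0.00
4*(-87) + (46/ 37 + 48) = -11054/ 37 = -298.76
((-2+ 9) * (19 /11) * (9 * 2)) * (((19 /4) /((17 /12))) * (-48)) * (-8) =52399872 /187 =280213.22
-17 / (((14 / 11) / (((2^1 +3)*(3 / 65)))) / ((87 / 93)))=-16269 / 5642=-2.88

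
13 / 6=2.17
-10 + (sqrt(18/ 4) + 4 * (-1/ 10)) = -52/ 5 + 3 * sqrt(2)/ 2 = -8.28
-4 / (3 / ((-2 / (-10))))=-4 / 15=-0.27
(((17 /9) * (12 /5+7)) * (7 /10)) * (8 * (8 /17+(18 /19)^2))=11049136 /81225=136.03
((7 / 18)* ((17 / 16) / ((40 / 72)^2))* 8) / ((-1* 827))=-1071 / 82700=-0.01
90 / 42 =15 / 7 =2.14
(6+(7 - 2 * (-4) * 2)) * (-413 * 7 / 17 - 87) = -126730 / 17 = -7454.71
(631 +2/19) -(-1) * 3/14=167931/266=631.32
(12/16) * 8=6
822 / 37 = 22.22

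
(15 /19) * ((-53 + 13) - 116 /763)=-459540 /14497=-31.70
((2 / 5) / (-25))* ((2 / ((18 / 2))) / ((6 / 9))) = -2 / 375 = -0.01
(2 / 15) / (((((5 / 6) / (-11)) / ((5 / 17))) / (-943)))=41492 / 85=488.14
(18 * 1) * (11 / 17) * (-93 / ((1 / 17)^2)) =-313038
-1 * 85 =-85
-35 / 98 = -5 / 14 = -0.36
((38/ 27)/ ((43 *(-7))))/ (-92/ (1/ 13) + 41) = 38/ 9386685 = 0.00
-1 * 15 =-15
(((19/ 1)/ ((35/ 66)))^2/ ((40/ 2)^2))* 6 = 1179387/ 61250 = 19.26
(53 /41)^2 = 2809 /1681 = 1.67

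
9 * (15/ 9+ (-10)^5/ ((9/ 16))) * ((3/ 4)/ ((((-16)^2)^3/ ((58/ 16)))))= -139198695/ 536870912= -0.26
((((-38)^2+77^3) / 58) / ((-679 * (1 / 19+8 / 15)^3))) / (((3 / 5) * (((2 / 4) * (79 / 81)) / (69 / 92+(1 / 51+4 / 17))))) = -97801298915653125 / 492666678328076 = -198.51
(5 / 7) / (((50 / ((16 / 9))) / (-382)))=-3056 / 315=-9.70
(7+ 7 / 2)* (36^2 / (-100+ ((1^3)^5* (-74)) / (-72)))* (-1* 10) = 699840 / 509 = 1374.93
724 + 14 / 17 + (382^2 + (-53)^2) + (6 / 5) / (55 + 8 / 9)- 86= 149371.85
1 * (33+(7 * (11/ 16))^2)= 14377/ 256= 56.16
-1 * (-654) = 654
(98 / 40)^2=2401 / 400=6.00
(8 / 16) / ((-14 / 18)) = -9 / 14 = -0.64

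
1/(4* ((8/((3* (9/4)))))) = 27/128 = 0.21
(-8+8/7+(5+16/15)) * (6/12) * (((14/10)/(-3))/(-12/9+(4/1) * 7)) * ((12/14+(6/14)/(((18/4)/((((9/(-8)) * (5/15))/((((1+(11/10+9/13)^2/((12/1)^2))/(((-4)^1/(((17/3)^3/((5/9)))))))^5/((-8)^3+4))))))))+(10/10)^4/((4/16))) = 384960202025119461761355249581194602015641486001415427/11458772855951648478511689830948851308712219994372394000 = 0.03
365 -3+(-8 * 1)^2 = 426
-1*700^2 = -490000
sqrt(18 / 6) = sqrt(3) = 1.73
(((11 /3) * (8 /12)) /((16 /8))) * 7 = 8.56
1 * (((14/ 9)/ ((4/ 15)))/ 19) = 35/ 114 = 0.31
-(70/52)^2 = -1225/676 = -1.81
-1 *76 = -76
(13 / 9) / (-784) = -13 / 7056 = -0.00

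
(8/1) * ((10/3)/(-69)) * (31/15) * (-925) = 458800/621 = 738.81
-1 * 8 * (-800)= 6400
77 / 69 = 1.12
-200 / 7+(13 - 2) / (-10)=-2077 / 70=-29.67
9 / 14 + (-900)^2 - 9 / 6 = 809999.14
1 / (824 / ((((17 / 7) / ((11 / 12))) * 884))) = 22542 / 7931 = 2.84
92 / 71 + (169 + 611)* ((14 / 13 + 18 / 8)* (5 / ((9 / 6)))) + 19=615591 / 71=8670.30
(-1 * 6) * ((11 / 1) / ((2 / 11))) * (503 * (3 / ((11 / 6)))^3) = -8800488 / 11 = -800044.36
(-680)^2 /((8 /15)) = 867000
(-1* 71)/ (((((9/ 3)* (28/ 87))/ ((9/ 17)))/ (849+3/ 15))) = -39341313/ 1190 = -33059.93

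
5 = 5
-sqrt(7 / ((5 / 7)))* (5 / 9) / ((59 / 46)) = -1.36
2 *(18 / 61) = 0.59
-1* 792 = -792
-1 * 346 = -346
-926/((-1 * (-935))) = -926/935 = -0.99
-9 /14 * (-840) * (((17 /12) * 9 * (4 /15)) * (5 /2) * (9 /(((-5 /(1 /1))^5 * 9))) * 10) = -1836 /125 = -14.69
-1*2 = -2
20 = 20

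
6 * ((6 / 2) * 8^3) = 9216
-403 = -403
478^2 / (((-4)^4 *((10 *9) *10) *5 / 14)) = 399847 / 144000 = 2.78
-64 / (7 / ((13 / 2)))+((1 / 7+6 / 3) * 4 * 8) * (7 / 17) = -3712 / 119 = -31.19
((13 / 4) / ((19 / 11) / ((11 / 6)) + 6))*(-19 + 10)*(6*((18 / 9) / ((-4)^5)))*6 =42471 / 143360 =0.30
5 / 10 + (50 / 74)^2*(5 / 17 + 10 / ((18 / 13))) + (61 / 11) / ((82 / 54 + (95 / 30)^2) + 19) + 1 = 77728198151 / 15201970146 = 5.11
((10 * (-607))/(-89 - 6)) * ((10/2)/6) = 3035/57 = 53.25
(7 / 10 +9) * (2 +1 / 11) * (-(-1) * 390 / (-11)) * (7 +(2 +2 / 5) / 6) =-3219333 / 605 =-5321.21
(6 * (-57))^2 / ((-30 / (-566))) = 11033604 / 5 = 2206720.80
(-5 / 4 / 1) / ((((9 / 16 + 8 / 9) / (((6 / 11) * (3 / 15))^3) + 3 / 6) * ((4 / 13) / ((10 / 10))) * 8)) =-15795 / 34787927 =-0.00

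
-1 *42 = -42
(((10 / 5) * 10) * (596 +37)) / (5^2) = 2532 / 5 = 506.40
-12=-12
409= 409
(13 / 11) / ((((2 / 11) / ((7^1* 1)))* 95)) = 91 / 190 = 0.48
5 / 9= 0.56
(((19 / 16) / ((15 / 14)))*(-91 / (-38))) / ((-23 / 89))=-56693 / 5520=-10.27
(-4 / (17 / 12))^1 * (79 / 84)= -316 / 119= -2.66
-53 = -53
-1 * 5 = -5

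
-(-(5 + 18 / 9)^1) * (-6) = -42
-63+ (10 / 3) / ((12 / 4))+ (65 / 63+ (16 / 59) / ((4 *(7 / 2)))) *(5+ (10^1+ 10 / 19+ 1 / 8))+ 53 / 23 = -560499865 / 12994632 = -43.13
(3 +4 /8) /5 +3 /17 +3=659 /170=3.88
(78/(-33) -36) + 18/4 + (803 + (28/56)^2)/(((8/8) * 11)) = 1723/44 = 39.16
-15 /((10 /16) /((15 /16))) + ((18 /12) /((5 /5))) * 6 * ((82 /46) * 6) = 3393 /46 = 73.76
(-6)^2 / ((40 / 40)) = 36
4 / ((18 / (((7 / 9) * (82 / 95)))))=1148 / 7695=0.15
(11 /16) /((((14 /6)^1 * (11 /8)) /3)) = 9 /14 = 0.64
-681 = -681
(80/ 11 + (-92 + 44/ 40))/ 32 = -9199/ 3520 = -2.61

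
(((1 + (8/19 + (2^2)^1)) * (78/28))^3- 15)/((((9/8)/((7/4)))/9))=48005.72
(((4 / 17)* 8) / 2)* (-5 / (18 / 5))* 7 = -1400 / 153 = -9.15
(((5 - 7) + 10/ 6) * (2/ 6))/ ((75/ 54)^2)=-36/ 625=-0.06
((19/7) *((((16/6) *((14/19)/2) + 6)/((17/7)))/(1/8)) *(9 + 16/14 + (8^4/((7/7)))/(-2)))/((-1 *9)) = 5046640/357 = 14136.25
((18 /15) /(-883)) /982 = -3 /2167765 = -0.00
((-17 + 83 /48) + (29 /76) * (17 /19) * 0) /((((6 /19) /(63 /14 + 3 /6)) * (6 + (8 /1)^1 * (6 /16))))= -69635 /2592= -26.87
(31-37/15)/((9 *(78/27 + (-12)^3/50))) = -1070/10689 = -0.10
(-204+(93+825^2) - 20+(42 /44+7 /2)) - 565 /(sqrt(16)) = 29935717 /44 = 680357.20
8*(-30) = -240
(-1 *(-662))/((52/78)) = 993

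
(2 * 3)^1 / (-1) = -6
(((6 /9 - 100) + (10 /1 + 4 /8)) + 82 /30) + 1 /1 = -85.10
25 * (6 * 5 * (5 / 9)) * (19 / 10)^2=9025 / 6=1504.17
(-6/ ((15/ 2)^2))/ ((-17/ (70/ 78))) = 56/ 9945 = 0.01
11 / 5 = 2.20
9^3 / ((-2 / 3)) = -2187 / 2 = -1093.50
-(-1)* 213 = 213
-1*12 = -12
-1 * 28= -28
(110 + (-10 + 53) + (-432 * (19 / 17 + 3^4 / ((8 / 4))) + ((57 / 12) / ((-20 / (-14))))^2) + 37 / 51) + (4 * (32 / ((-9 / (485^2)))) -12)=-823323175183 / 244800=-3363248.26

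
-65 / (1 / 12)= -780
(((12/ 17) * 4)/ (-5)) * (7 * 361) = -121296/ 85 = -1427.01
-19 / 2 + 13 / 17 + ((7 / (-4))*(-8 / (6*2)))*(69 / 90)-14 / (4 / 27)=-313163 / 3060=-102.34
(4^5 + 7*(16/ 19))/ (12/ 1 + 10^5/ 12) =0.12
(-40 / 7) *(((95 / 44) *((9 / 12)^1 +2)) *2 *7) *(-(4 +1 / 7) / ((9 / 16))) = 220400 / 63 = 3498.41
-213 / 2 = -106.50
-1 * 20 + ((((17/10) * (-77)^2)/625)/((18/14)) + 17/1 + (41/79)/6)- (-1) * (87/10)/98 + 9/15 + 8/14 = 4742385217/435487500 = 10.89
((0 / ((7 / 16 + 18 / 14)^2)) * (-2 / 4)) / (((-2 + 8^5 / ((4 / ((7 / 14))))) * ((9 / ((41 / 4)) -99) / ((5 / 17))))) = 0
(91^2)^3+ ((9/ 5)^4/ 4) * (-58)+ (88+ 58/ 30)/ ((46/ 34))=48978722981140939/ 86250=567869251955.26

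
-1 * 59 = -59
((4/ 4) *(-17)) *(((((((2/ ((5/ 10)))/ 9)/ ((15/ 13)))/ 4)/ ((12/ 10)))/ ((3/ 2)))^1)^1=-221/ 243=-0.91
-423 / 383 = -1.10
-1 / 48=-0.02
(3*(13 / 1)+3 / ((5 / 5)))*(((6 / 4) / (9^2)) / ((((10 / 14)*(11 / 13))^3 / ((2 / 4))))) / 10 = 5274997 / 29947500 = 0.18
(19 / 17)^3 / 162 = 6859 / 795906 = 0.01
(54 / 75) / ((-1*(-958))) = 9 / 11975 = 0.00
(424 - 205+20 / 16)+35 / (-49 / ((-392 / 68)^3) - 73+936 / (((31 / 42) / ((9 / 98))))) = 23016644647 / 104123868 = 221.05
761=761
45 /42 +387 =388.07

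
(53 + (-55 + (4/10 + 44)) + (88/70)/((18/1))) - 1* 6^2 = 2038/315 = 6.47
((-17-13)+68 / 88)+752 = 15901 / 22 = 722.77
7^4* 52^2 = 6492304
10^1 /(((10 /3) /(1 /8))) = 3 /8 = 0.38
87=87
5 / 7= 0.71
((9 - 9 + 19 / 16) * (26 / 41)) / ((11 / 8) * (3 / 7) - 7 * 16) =-1729 / 255799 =-0.01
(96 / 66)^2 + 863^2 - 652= 90038413 / 121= 744119.12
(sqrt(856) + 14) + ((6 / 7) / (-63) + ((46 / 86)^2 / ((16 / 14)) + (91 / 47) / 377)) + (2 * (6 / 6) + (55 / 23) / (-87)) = 368423286131 / 22722005992 + 2 * sqrt(214) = 45.47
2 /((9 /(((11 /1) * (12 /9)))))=3.26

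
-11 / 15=-0.73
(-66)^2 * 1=4356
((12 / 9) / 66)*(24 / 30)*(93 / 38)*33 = 124 / 95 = 1.31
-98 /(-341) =98 /341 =0.29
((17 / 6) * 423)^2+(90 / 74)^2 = 7865746821 / 5476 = 1436403.73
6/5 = 1.20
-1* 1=-1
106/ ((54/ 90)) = 530/ 3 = 176.67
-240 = -240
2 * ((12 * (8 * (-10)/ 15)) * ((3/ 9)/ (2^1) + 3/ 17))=-43.92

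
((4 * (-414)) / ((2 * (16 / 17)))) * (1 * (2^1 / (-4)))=439.88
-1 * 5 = -5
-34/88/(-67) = 17/2948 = 0.01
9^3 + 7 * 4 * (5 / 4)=764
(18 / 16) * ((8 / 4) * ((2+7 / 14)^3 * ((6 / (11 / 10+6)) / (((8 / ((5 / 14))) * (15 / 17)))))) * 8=95625 / 7952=12.03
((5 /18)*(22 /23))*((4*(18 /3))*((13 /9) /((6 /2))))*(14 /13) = 6160 /1863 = 3.31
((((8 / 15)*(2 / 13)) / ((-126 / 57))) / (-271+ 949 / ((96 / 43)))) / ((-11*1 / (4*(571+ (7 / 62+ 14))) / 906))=106576602112 / 2294897605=46.44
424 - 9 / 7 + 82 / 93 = 275761 / 651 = 423.60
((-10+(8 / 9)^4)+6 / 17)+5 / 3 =-820477 / 111537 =-7.36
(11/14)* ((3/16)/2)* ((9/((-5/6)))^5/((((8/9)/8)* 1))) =-4261625379/43750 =-97408.58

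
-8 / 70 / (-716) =1 / 6265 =0.00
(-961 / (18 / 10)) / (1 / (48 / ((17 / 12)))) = -307520 / 17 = -18089.41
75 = 75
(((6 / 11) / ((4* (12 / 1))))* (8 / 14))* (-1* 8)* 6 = -24 / 77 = -0.31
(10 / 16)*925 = 4625 / 8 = 578.12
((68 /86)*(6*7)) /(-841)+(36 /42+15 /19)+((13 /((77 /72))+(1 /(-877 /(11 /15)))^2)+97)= 1014110054428179449 /9155677408987725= 110.76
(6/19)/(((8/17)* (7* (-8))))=-51/4256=-0.01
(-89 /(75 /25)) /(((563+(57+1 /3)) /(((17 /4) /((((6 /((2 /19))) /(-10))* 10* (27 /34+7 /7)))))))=25721 /12941394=0.00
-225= -225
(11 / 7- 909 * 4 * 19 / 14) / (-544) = 4933 / 544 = 9.07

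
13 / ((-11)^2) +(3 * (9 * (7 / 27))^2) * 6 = 11871 / 121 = 98.11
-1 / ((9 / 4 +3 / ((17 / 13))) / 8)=-544 / 309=-1.76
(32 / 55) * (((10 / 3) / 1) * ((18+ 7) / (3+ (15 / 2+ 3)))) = 3200 / 891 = 3.59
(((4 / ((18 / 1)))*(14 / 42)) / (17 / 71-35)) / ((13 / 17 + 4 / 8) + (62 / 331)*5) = -399517 / 412693407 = -0.00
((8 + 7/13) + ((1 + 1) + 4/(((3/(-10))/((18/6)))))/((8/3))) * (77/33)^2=-1617/52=-31.10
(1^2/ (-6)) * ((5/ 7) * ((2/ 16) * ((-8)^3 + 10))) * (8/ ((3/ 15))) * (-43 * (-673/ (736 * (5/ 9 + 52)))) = 12669225/ 56672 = 223.55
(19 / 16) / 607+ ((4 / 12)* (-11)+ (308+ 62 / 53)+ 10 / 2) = 479484461 / 1544208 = 310.51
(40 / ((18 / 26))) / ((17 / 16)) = 8320 / 153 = 54.38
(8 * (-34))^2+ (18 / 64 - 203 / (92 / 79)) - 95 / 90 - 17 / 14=3422315257 / 46368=73807.70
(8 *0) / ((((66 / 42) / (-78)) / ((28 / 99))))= 0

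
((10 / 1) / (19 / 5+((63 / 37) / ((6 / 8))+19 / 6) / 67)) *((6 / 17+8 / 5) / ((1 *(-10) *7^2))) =-2469084 / 240437953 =-0.01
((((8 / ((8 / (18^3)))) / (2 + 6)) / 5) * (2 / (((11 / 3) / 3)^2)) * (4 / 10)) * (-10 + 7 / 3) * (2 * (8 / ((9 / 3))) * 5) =-9657792 / 605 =-15963.29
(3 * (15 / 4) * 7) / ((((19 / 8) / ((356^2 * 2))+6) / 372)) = 11880739584 / 2433335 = 4882.49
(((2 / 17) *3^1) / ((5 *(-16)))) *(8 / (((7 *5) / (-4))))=12 / 2975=0.00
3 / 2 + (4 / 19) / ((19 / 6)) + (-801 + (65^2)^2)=12887574059 / 722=17849825.57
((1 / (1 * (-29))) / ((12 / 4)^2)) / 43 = -1 / 11223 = -0.00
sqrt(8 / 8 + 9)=sqrt(10)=3.16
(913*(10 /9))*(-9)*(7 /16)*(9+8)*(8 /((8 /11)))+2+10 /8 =-5975559 /8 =-746944.88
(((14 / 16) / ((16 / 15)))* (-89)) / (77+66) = -9345 / 18304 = -0.51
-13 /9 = -1.44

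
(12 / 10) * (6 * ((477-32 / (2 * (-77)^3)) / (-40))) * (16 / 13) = -15679170504 / 148373225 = -105.67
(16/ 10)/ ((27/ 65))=104/ 27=3.85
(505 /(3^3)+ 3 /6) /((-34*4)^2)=61 /58752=0.00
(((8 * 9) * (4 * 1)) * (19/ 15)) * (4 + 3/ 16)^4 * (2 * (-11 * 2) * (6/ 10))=-37904258601/ 12800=-2961270.20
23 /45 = 0.51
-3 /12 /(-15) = 1 /60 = 0.02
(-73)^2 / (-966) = -5329 / 966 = -5.52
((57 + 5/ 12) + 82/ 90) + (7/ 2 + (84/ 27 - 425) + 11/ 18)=-7189/ 20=-359.45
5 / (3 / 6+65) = 10 / 131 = 0.08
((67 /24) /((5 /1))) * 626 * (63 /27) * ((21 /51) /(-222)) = -1027579 /679320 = -1.51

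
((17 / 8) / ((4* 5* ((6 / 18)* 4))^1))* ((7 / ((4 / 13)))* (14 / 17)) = 1911 / 1280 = 1.49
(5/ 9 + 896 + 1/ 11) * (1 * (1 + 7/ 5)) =355072/ 165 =2151.95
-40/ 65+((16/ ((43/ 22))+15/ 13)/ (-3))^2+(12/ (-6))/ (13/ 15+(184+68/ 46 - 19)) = 735951631954/ 81183501243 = 9.07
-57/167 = -0.34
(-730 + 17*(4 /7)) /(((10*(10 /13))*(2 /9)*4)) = -294957 /2800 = -105.34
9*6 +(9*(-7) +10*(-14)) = -149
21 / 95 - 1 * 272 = -25819 / 95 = -271.78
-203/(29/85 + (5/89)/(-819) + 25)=-1257734205/157006789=-8.01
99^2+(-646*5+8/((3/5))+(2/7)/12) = 92181/14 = 6584.36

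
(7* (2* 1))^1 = 14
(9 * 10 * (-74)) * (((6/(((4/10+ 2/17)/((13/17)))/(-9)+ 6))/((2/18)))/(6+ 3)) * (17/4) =-49675275/1733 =-28664.32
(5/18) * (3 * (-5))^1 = -25/6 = -4.17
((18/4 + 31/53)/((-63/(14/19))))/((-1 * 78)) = 539/706914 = 0.00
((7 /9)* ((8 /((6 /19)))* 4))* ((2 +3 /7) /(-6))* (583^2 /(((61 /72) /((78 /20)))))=-45670205152 /915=-49912792.52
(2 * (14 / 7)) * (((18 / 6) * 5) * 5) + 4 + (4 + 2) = 310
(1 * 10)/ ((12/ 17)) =85/ 6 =14.17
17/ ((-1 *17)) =-1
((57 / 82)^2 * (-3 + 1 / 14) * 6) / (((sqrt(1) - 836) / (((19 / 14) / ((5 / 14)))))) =185193 / 4792900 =0.04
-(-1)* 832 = 832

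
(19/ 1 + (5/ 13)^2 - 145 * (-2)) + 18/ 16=419489/ 1352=310.27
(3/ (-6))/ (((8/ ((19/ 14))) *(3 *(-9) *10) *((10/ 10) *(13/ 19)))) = 361/ 786240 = 0.00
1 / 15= 0.07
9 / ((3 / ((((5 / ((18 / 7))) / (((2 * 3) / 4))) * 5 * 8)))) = 1400 / 9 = 155.56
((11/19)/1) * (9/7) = 99/133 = 0.74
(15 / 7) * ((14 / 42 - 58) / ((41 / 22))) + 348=281.69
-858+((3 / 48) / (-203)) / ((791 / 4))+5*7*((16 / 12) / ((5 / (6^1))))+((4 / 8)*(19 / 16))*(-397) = -5332147619 / 5138336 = -1037.72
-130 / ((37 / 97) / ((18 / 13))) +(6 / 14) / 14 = -1710969 / 3626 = -471.86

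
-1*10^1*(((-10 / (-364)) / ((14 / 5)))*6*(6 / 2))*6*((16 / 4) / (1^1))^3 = -432000 / 637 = -678.18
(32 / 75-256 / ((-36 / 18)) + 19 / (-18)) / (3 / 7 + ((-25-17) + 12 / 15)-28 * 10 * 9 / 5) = -401219 / 1716030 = -0.23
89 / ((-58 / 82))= -3649 / 29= -125.83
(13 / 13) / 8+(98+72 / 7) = 6071 / 56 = 108.41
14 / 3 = 4.67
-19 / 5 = -3.80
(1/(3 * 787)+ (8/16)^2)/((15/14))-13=-180847/14166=-12.77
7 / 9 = 0.78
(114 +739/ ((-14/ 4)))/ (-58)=340/ 203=1.67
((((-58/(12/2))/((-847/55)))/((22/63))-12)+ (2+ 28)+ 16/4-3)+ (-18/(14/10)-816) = -1368853/1694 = -808.06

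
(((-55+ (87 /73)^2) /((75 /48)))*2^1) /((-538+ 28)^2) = -2284208 /8662955625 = -0.00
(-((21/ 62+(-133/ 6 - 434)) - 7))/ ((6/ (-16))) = -344344/ 279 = -1234.21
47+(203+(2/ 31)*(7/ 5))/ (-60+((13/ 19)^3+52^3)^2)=47.00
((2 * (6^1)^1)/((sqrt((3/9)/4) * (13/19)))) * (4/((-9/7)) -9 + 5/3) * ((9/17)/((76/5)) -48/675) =23.02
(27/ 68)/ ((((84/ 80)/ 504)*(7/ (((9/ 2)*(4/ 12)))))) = 4860/ 119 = 40.84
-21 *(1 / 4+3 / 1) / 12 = -5.69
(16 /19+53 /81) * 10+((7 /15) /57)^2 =3646433 /243675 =14.96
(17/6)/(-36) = -17/216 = -0.08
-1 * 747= -747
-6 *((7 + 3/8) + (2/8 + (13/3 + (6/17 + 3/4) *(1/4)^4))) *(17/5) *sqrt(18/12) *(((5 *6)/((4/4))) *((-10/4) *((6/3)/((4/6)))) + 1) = 4373159 *sqrt(6)/160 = 66950.05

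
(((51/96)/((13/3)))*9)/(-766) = -459/318656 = -0.00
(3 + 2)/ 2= 5/ 2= 2.50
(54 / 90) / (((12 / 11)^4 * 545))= 14641 / 18835200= 0.00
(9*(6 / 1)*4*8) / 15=576 / 5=115.20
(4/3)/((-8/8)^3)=-4/3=-1.33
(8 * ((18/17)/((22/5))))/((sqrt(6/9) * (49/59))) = 10620 * sqrt(6)/9163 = 2.84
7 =7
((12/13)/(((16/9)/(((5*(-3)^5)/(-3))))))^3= 1307544150375/140608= 9299215.91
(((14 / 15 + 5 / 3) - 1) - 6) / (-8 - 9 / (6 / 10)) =22 / 115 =0.19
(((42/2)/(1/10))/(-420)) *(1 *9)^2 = -81/2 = -40.50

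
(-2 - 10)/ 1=-12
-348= -348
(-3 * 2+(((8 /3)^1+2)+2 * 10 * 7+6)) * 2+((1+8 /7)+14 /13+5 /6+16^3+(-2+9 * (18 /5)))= 12066017 /2730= 4419.79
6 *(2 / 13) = 12 / 13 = 0.92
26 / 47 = 0.55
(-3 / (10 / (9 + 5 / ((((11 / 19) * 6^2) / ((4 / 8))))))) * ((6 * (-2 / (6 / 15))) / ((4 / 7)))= 50561 / 352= 143.64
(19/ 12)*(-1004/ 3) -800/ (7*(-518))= -529.67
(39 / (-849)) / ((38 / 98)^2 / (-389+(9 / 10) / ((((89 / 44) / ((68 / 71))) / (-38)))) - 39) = 399591541531 / 339256446599804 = 0.00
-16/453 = -0.04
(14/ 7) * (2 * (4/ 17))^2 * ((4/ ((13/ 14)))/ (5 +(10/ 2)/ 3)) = 5376/ 18785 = 0.29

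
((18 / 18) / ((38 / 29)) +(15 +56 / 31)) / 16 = 20697 / 18848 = 1.10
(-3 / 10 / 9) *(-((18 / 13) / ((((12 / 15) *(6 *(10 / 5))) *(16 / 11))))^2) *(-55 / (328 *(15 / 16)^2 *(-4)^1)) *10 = 6655 / 42571776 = 0.00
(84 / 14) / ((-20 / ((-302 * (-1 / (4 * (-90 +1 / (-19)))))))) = 8607 / 34220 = 0.25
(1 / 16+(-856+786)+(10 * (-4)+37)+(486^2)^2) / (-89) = -892616805489 / 1424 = -626837644.30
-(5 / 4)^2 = -25 / 16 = -1.56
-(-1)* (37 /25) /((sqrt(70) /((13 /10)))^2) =6253 /175000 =0.04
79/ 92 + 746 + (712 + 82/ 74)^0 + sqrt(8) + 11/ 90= 750.81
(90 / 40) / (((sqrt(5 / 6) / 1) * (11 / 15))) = 27 * sqrt(30) / 44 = 3.36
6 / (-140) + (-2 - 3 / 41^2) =-240593 / 117670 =-2.04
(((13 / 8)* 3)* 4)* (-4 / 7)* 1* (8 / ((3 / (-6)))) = 178.29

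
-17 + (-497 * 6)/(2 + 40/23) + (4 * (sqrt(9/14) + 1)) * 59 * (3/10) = -159898/215 + 531 * sqrt(14)/35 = -686.95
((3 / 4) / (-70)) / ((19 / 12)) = -9 / 1330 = -0.01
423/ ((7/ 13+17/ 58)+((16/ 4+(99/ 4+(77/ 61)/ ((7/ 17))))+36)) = 38910924/ 6314713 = 6.16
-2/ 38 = -1/ 19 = -0.05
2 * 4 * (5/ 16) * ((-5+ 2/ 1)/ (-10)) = 3/ 4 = 0.75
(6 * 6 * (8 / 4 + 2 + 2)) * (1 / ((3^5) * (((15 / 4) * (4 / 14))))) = 112 / 135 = 0.83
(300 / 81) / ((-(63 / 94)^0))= -100 / 27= -3.70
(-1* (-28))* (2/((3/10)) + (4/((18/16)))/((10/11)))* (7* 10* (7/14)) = 93296/9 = 10366.22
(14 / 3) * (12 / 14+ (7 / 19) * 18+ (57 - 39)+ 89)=534.28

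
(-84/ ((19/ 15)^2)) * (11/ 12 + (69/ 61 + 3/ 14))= -2607975/ 22021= -118.43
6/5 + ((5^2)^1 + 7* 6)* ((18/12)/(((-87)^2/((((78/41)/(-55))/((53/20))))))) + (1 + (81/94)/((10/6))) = 25669156691/9448138810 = 2.72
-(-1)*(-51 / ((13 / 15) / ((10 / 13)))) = -7650 / 169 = -45.27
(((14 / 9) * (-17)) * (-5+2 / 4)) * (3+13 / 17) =448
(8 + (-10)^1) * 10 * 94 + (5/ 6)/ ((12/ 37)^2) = -1617475/ 864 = -1872.08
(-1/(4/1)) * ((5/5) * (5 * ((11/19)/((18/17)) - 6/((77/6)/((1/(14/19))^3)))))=3510715/4516281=0.78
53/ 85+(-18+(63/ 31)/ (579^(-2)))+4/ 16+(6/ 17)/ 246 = 294407950607/ 432140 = 681279.10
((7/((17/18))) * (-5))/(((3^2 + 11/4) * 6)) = -420/799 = -0.53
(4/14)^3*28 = 32/49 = 0.65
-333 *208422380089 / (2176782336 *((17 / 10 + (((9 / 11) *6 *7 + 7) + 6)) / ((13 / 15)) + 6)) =-1102762813050899 / 2165535627264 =-509.23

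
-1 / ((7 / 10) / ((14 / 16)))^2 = -25 / 16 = -1.56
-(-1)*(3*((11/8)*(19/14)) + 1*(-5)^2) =3427/112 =30.60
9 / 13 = 0.69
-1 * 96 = -96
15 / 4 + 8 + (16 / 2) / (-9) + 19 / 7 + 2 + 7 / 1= 5689 / 252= 22.58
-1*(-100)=100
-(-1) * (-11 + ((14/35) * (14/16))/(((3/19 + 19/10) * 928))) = -7982523/725696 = -11.00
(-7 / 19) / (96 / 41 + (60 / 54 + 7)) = -369 / 10469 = -0.04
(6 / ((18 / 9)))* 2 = 6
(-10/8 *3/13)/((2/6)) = -45/52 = -0.87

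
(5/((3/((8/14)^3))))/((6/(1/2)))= 80/3087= 0.03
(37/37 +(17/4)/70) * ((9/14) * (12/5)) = 8019/4900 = 1.64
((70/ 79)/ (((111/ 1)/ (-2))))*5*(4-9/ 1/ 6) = -1750/ 8769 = -0.20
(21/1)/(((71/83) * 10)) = 1743/710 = 2.45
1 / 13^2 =1 / 169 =0.01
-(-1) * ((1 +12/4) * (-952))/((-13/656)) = 2498048/13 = 192157.54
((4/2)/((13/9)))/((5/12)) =216/65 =3.32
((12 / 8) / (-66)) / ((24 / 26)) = -13 / 528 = -0.02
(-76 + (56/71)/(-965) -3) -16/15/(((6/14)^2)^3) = -37631972519/149842305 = -251.14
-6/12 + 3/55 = -49/110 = -0.45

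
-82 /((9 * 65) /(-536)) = 43952 /585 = 75.13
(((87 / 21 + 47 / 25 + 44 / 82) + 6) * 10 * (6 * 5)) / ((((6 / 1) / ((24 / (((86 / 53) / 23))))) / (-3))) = -7909125552 / 12341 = -640882.06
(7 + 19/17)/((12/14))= 161/17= 9.47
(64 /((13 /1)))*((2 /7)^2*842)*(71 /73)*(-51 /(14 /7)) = -390256896 /46501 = -8392.44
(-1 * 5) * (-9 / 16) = 2.81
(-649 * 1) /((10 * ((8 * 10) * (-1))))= 649 /800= 0.81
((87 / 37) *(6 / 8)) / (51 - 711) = -87 / 32560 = -0.00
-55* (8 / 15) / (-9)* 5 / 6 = 220 / 81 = 2.72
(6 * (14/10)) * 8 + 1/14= 4709/70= 67.27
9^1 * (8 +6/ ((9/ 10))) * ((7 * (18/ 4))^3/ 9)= 916839/ 2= 458419.50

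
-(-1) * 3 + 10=13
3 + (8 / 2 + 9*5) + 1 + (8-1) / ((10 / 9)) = 593 / 10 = 59.30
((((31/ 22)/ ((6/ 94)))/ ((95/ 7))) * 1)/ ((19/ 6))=10199/ 19855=0.51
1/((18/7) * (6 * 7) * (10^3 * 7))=1/756000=0.00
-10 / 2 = -5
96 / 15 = 6.40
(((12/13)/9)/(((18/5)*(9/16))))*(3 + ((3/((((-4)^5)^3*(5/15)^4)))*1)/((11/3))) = 59055799105/388660985856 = 0.15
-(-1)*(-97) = -97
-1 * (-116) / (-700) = -29 / 175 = -0.17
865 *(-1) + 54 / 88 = -38033 / 44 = -864.39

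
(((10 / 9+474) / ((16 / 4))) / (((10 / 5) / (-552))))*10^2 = -9834800 / 3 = -3278266.67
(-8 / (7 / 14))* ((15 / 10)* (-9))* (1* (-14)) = -3024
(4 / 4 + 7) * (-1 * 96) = -768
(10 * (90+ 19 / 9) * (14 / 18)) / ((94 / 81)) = 29015 / 47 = 617.34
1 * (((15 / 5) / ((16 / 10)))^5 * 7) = 5315625 / 32768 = 162.22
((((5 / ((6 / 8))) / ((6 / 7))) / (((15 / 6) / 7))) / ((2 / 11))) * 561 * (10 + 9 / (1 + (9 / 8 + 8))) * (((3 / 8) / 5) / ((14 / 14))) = 4938857 / 90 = 54876.19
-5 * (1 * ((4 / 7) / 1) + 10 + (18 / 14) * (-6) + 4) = -240 / 7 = -34.29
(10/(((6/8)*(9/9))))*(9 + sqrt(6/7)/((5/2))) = 16*sqrt(42)/21 + 120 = 124.94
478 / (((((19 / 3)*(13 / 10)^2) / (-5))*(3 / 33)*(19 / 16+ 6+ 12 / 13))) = -126192000 / 416689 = -302.84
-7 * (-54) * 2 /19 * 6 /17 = 4536 /323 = 14.04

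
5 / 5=1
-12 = -12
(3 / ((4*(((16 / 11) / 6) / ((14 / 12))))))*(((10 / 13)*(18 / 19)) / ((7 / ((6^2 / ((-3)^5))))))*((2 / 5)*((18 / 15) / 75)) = -11 / 30875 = -0.00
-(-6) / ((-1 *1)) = -6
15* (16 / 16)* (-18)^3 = -87480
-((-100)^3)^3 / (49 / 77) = 11000000000000000000 / 7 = 1571428571428571428.57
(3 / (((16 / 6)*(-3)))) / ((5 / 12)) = -9 / 10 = -0.90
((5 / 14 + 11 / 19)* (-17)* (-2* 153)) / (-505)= -9.64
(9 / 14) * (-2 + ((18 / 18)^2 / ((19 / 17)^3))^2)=-629587737 / 658642334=-0.96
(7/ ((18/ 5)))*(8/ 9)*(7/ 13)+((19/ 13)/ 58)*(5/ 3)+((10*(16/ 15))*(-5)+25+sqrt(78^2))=3092747/ 61074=50.64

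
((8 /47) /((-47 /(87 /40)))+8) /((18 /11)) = 971003 /198810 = 4.88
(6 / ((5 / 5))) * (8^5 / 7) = 196608 / 7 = 28086.86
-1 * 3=-3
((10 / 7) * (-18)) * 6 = -1080 / 7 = -154.29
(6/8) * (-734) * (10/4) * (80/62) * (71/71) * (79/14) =-2174475/217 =-10020.62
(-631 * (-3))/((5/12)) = 22716/5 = 4543.20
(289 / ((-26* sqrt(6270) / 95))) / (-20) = 0.67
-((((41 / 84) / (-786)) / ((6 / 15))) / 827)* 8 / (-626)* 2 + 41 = 175176378641 / 4272594606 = 41.00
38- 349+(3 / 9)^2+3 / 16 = -44741 / 144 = -310.70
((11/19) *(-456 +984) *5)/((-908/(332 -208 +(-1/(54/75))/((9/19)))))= -23731730/116451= -203.79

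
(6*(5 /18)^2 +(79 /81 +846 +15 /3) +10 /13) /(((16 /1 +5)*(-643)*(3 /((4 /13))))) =-0.01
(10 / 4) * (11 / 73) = 55 / 146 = 0.38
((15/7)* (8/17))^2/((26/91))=7200/2023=3.56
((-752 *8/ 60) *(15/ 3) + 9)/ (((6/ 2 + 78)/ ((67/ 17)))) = -98959/ 4131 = -23.96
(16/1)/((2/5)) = 40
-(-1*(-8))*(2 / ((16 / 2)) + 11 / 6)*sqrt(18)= -50*sqrt(2)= -70.71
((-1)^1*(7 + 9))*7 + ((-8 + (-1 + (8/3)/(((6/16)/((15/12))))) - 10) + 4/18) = -1097/9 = -121.89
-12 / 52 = -3 / 13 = -0.23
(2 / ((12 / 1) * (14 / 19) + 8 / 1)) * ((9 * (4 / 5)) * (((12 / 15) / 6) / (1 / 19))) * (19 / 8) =5.14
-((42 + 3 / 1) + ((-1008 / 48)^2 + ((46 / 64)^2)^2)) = -509887777 / 1048576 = -486.27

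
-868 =-868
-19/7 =-2.71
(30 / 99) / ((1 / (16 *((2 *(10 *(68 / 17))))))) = 12800 / 33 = 387.88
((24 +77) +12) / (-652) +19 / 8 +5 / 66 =2.28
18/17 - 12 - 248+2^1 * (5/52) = -114367/442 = -258.75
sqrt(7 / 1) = sqrt(7) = 2.65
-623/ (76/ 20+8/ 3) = -9345/ 97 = -96.34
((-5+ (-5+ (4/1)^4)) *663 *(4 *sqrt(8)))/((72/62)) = 1123564 *sqrt(2) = 1588959.45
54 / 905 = 0.06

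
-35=-35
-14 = -14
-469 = -469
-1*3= -3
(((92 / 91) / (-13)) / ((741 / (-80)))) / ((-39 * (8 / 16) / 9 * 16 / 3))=-2760 / 3798613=-0.00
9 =9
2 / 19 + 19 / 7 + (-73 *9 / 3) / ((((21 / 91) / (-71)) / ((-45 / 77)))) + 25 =-39349.52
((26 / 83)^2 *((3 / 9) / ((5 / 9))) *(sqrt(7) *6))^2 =1036421568 / 1186458025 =0.87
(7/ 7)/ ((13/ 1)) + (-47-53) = -1299/ 13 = -99.92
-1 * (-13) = 13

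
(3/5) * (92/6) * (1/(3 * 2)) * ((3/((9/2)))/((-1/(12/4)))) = -46/15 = -3.07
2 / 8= 0.25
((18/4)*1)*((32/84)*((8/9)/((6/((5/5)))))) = 16/63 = 0.25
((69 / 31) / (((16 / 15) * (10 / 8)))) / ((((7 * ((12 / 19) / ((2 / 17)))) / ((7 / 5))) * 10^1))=1311 / 210800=0.01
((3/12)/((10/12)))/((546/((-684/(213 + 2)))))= -171/97825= -0.00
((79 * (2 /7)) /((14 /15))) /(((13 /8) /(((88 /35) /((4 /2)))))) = 83424 /4459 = 18.71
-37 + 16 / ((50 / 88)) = -221 / 25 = -8.84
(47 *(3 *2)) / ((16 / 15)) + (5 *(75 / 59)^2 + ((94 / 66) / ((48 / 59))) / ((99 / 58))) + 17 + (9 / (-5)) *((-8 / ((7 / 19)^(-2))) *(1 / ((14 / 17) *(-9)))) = 35744044542223 / 123163384410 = 290.22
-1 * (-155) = 155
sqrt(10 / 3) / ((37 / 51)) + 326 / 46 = 17 *sqrt(30) / 37 + 163 / 23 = 9.60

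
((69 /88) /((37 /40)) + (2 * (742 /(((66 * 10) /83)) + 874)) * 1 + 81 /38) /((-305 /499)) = -224302811867 /70756950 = -3170.05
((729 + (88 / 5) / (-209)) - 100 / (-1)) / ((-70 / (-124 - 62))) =7323471 / 3325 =2202.55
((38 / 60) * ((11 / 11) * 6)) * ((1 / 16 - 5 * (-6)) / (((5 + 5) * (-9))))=-9139 / 7200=-1.27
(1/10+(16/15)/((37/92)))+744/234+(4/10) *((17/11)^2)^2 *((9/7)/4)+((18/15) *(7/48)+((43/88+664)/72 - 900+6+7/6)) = -24895400517665/28394638272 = -876.76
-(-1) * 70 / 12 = 35 / 6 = 5.83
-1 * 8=-8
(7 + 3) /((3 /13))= 43.33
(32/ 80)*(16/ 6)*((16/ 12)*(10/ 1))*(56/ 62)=3584/ 279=12.85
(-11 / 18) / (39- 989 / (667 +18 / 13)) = -95579 / 5868252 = -0.02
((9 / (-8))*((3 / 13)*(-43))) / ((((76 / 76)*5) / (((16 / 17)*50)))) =23220 / 221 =105.07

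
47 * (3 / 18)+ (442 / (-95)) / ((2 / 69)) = -87029 / 570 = -152.68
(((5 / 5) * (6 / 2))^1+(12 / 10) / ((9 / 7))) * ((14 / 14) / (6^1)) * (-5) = -59 / 18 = -3.28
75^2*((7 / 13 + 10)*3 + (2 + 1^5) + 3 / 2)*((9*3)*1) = 142610625 / 26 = 5485024.04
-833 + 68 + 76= -689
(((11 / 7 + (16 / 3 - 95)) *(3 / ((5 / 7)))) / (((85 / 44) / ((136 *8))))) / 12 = -52096 / 3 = -17365.33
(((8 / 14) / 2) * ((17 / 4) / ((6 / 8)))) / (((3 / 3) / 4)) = 136 / 21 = 6.48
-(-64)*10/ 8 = 80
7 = 7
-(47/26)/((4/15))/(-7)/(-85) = -141/12376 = -0.01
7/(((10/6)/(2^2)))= 16.80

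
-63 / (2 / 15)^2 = -14175 / 4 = -3543.75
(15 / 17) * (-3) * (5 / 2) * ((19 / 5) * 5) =-4275 / 34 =-125.74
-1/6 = -0.17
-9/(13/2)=-18/13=-1.38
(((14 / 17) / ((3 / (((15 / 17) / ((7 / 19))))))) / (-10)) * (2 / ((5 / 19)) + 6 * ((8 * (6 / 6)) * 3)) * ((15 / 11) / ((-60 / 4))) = 14402 / 15895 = 0.91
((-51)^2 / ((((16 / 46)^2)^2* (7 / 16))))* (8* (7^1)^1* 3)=2183599323 / 32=68237478.84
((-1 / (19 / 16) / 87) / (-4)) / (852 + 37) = 4 / 1469517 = 0.00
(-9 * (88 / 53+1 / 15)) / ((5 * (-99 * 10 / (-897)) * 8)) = -410527 / 1166000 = -0.35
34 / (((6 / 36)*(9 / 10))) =680 / 3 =226.67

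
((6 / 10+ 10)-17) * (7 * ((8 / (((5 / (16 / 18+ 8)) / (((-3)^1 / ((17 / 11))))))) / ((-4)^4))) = 1232 / 255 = 4.83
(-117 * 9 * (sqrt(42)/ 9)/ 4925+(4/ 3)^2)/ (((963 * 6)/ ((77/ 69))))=616/ 1794069 - 1001 * sqrt(42)/ 218167650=0.00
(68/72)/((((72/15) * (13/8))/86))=3655/351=10.41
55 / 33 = 5 / 3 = 1.67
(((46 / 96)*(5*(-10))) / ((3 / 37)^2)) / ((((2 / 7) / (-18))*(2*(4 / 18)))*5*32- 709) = 16530675 / 3221144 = 5.13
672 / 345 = 224 / 115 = 1.95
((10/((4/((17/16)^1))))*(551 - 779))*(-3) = 1816.88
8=8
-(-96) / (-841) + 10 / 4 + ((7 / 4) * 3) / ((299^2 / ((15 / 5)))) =717585409 / 300744964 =2.39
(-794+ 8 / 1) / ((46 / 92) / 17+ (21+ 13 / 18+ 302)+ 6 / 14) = -841806 / 347197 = -2.42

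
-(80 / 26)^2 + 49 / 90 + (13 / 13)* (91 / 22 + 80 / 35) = -1464509 / 585585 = -2.50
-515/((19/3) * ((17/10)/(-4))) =61800/323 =191.33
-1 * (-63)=63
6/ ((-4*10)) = -3/ 20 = -0.15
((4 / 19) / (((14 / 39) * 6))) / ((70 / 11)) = 143 / 9310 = 0.02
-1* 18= -18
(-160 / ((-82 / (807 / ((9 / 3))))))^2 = 463110400 / 1681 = 275496.97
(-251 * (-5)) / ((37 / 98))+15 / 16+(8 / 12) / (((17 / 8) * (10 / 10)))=100397617 / 30192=3325.31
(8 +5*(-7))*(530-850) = 8640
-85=-85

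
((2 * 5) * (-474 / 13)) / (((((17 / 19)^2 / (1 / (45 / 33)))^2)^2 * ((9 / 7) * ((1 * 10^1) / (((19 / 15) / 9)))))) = -5225264464999666934 / 1859322748172540625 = -2.81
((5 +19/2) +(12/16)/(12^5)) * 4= 4810753/82944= 58.00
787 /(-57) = -787 /57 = -13.81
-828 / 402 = -138 / 67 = -2.06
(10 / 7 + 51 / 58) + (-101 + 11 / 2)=-18918 / 203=-93.19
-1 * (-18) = 18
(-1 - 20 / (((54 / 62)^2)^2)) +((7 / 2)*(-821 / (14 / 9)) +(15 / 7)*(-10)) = -28338639551 / 14880348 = -1904.43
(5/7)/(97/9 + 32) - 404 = -217747/539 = -403.98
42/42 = 1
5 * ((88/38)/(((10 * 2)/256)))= 2816/19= 148.21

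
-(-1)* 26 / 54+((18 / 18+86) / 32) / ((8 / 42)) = 50993 / 3456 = 14.75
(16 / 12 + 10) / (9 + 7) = 17 / 24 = 0.71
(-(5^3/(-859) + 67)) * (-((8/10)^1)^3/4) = 918848/107375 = 8.56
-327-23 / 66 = -21605 / 66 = -327.35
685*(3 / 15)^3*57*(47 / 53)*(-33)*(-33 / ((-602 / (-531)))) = 212234352957 / 797650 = 266074.54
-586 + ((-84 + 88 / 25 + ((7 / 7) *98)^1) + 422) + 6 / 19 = -69428 / 475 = -146.16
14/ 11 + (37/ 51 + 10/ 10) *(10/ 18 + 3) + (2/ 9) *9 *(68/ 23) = 1546910/ 116127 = 13.32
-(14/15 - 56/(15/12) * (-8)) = -1078/3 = -359.33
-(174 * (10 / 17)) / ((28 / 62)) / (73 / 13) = -350610 / 8687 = -40.36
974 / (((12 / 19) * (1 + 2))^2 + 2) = 175807 / 1009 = 174.24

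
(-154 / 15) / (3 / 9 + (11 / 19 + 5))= -2926 / 1685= -1.74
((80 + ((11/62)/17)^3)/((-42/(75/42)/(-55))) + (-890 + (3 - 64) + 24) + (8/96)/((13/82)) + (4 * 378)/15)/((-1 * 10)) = 28578610368987011/447520068340800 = 63.86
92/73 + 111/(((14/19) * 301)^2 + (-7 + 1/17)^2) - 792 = -296529051714305/375003161384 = -790.74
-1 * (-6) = 6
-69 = -69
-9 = -9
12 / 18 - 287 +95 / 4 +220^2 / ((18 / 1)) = 87347 / 36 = 2426.31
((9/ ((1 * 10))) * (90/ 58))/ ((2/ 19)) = 1539/ 116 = 13.27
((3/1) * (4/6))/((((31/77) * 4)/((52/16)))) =1001/248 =4.04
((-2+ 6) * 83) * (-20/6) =-3320/3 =-1106.67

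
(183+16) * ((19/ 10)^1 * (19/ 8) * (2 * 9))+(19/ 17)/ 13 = 142888531/ 8840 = 16163.86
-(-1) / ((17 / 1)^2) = 1 / 289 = 0.00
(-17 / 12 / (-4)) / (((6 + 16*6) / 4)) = 0.01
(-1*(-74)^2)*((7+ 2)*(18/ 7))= -887112/ 7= -126730.29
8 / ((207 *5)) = 8 / 1035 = 0.01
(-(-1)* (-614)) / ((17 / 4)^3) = -8.00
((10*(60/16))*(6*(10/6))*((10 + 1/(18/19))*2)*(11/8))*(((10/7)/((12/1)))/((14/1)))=1368125/14112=96.95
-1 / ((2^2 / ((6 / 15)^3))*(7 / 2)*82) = -2 / 35875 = -0.00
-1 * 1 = -1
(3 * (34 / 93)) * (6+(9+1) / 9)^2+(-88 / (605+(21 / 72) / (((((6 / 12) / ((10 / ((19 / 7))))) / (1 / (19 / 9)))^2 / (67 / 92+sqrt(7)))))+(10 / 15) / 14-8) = 449469906088896 * sqrt(7) / 530540223472087441+71239796632689887294639 / 1504081533543367895235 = 47.37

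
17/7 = 2.43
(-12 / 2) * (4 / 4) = -6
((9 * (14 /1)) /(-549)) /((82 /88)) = -616 /2501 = -0.25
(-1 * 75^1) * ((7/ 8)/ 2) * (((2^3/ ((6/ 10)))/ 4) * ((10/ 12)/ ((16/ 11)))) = -48125/ 768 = -62.66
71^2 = 5041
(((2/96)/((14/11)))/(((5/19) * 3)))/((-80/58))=-6061/403200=-0.02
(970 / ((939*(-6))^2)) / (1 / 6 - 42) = -485 / 663935913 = -0.00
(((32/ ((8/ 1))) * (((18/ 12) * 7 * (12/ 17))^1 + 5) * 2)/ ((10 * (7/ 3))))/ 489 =0.01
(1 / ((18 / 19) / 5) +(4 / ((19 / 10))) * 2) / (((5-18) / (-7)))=22715 / 4446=5.11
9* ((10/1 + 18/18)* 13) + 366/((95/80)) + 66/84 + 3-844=200829/266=755.00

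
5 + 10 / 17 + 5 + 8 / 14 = 1328 / 119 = 11.16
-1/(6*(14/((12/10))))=-1/70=-0.01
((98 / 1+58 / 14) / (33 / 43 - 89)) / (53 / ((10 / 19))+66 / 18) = -461175 / 41576549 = -0.01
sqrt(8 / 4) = sqrt(2) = 1.41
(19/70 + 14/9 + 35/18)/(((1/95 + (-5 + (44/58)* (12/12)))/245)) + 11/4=-1256783/5828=-215.65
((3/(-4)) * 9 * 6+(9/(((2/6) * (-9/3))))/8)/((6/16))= -111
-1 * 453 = -453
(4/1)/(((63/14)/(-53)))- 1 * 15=-559/9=-62.11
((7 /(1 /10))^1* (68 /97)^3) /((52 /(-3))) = -16507680 /11864749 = -1.39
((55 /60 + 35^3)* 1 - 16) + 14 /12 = 514333 /12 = 42861.08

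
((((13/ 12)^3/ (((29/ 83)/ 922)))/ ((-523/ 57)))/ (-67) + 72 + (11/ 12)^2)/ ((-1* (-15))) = 22914825251/ 4389936480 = 5.22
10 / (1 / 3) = 30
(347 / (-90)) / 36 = -0.11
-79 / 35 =-2.26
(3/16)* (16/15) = 1/5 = 0.20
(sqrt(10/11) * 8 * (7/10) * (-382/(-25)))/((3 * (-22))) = -5348 * sqrt(110)/45375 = -1.24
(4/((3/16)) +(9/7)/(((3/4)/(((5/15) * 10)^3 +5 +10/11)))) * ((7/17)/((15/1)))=65804/25245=2.61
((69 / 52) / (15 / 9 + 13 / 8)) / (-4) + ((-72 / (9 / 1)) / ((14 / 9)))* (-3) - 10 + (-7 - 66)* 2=-2022585 / 14378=-140.67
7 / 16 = 0.44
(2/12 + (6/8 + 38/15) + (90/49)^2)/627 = 0.01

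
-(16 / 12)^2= -16 / 9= -1.78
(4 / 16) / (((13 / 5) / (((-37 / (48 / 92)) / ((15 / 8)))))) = -851 / 234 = -3.64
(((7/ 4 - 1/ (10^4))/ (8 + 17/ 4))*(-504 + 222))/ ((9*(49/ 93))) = -25496043/ 3001250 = -8.50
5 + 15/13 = 80/13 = 6.15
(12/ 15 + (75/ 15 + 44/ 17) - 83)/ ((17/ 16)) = -101472/ 1445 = -70.22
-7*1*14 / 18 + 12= 59 / 9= 6.56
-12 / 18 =-2 / 3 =-0.67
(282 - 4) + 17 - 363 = -68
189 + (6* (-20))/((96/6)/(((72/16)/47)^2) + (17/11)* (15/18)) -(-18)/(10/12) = 3276463851/15562835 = 210.53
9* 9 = 81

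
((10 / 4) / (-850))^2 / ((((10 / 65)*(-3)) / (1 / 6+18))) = -1417 / 4161600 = -0.00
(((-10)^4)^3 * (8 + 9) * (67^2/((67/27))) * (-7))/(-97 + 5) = 53817750000000000/23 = 2339902173913043.48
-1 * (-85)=85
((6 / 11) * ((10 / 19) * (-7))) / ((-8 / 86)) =4515 / 209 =21.60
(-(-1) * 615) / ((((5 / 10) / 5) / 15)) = 92250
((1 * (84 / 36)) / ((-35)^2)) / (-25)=-1 / 13125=-0.00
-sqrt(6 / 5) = -sqrt(30) / 5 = -1.10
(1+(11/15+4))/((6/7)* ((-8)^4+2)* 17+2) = 301/3135075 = 0.00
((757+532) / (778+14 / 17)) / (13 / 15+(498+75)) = 65739 / 22793984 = 0.00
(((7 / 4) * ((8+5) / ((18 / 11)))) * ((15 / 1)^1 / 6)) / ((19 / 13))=65065 / 2736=23.78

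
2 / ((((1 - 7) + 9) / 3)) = 2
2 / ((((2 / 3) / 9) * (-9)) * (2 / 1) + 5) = 6 / 11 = 0.55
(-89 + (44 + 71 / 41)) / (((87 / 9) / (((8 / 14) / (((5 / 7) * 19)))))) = -21288 / 112955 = -0.19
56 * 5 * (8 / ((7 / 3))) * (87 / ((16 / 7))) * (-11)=-401940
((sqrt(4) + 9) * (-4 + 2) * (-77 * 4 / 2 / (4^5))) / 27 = 0.12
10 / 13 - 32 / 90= 242 / 585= 0.41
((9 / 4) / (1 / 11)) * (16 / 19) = 396 / 19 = 20.84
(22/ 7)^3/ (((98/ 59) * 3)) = 314116/ 50421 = 6.23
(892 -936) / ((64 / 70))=-385 / 8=-48.12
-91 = -91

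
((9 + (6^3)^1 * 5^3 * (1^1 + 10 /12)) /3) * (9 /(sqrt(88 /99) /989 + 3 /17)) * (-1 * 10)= -666823163950530 /79225489 + 2547128140020 * sqrt(2) /79225489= -8371308.14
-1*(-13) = 13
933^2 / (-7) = -870489 / 7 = -124355.57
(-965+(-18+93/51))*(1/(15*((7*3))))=-1112/357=-3.11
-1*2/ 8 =-1/ 4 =-0.25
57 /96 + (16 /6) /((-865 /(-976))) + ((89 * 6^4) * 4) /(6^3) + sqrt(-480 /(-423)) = 4 * sqrt(1410) /141 + 177672601 /83040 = 2140.67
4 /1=4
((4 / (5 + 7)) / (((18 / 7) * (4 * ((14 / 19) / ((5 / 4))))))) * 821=77995 / 1728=45.14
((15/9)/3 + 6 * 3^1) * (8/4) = 334/9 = 37.11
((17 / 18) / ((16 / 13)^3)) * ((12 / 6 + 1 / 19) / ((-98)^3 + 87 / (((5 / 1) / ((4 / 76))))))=-2427685 / 2197417648128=-0.00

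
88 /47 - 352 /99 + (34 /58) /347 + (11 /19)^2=-2068862536 /1536650289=-1.35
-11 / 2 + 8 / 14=-69 / 14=-4.93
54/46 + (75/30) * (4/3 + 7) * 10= 14456/69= 209.51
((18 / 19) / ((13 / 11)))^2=39204 / 61009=0.64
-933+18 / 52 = -24249 / 26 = -932.65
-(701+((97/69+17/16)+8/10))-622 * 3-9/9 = -14193401/5520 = -2571.27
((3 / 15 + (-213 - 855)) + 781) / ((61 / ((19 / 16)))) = -13623 / 2440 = -5.58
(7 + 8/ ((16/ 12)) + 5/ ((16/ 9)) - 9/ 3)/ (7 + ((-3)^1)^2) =205/ 256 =0.80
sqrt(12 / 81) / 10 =0.04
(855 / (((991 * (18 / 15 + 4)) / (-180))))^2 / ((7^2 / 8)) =1184260500000 / 8132612761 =145.62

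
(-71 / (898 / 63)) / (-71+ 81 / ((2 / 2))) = -0.50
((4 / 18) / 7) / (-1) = -0.03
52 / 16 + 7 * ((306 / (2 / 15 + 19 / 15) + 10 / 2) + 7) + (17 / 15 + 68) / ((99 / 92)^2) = 986148707 / 588060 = 1676.95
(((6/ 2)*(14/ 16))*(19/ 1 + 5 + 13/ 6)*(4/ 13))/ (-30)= -1099/ 1560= -0.70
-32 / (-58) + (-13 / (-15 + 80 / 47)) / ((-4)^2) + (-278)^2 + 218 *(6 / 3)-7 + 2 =22537527719 / 290000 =77715.61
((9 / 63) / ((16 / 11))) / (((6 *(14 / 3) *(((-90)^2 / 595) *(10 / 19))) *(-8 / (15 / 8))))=-3553 / 30965760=-0.00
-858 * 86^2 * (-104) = 659959872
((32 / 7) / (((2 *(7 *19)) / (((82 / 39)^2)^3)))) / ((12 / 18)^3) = 608013342848 / 121331497833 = 5.01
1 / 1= 1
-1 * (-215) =215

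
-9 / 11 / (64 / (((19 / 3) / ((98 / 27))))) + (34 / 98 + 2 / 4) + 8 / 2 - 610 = -41752259 / 68992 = -605.18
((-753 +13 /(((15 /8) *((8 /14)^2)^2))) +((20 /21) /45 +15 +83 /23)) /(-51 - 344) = 465541483 /274730400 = 1.69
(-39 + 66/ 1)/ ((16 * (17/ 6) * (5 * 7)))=0.02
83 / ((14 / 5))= 415 / 14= 29.64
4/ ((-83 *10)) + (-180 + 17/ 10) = -147993/ 830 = -178.30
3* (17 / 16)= 51 / 16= 3.19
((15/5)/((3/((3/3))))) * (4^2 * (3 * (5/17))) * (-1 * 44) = -10560/17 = -621.18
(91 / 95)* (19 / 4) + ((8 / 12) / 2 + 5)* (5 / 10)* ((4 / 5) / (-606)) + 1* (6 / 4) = 21985 / 3636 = 6.05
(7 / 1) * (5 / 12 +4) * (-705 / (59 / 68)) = -1482145 / 59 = -25121.10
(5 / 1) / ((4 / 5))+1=29 / 4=7.25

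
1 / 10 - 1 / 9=-1 / 90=-0.01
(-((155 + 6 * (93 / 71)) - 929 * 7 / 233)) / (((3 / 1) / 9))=-6697398 / 16543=-404.85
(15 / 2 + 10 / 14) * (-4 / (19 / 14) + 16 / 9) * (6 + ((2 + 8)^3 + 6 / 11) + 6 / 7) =-892055000 / 92169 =-9678.47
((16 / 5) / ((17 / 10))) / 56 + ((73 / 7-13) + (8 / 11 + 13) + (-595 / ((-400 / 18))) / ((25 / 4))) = 5063689 / 327250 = 15.47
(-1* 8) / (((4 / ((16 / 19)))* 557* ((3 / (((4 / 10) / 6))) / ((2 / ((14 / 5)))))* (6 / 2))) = -0.00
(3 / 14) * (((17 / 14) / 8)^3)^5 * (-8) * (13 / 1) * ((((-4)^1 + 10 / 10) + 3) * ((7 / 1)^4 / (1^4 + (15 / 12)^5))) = 0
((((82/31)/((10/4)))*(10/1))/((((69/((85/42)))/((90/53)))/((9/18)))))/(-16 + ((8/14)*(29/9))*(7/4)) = -125460/6084029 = -0.02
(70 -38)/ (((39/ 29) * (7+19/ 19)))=2.97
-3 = -3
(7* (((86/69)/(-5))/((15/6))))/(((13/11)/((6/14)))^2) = -62436/680225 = -0.09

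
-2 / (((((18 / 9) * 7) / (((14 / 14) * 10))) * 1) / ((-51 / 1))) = 510 / 7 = 72.86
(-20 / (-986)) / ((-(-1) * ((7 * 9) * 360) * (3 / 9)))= 1 / 372708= 0.00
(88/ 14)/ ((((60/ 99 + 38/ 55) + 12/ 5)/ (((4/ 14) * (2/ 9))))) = 968/ 8967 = 0.11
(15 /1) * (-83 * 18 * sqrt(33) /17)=-22410 * sqrt(33) /17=-7572.69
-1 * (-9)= 9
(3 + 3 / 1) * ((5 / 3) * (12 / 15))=8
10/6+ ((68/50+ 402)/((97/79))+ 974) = 9487883/7275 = 1304.18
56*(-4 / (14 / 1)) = -16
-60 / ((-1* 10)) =6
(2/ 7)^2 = 4/ 49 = 0.08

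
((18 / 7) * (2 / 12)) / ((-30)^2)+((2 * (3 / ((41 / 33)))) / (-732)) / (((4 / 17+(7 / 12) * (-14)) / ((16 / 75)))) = 2777293 / 4248948900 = 0.00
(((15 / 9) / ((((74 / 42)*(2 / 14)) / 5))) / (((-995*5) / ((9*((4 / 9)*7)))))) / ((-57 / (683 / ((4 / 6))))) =468538 / 139897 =3.35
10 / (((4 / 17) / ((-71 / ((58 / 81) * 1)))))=-488835 / 116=-4214.09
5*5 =25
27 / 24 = 9 / 8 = 1.12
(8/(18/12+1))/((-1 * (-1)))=3.20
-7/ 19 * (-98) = 686/ 19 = 36.11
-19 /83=-0.23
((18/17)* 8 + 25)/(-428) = -569/7276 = -0.08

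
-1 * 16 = -16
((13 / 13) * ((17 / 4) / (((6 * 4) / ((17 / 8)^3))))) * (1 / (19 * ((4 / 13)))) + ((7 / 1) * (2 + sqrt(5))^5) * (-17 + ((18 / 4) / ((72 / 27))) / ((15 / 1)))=-161241.65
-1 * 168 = -168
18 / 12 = 3 / 2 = 1.50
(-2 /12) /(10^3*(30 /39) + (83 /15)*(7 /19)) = -1235 /5715106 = -0.00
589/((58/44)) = 446.83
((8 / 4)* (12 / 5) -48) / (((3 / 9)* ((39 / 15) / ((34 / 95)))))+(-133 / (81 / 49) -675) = -77356712 / 100035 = -773.30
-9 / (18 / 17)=-17 / 2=-8.50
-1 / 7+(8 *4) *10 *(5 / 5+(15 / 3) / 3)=17917 / 21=853.19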